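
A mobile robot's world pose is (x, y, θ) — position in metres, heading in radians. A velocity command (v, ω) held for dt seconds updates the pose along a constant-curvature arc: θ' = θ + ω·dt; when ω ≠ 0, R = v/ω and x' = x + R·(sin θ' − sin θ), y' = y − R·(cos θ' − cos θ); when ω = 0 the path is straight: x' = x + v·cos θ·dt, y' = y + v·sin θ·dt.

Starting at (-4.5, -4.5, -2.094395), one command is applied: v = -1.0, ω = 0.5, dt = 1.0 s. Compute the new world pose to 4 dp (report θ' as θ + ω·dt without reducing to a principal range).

(-4.2326, -3.5472, -1.5944)

θ' = -2.0944 + 0.5·1.0 = -1.5944
R = v/ω = -1.0/0.5 = -2.0000
x' = -4.5 + -2.0000·(sin -1.5944 − sin -2.0944) = -4.2326
y' = -4.5 − -2.0000·(cos -1.5944 − cos -2.0944) = -3.5472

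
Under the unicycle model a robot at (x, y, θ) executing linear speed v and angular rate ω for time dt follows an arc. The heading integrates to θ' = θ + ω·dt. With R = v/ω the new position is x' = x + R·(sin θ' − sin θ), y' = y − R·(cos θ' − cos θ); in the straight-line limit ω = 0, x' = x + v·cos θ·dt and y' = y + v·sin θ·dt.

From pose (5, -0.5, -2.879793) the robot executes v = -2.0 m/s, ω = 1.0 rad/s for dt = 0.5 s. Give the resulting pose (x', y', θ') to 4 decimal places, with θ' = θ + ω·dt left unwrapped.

θ' = -2.8798 + 1.0·0.5 = -2.3798
R = v/ω = -2.0/1.0 = -2.0000
x' = 5 + -2.0000·(sin -2.3798 − sin -2.8798) = 5.8628
y' = -0.5 − -2.0000·(cos -2.3798 − cos -2.8798) = -0.0153

(5.8628, -0.0153, -2.3798)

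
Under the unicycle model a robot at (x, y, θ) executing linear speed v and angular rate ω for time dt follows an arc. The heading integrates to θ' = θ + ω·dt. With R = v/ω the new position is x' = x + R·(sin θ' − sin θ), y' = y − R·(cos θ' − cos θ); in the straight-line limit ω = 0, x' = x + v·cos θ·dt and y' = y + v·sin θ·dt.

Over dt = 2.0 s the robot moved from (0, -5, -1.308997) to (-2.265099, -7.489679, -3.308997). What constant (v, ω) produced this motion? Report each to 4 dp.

Δθ = -3.308997 − -1.308997 = -2.000000
ω = Δθ/dt = -2.000000/2.0 = -1.0000
R = −Δy/(cos θ' − cos θ) = -2.0000
v = R·ω = -2.0000·-1.0000 = 2.0000

v = 2.0000, ω = -1.0000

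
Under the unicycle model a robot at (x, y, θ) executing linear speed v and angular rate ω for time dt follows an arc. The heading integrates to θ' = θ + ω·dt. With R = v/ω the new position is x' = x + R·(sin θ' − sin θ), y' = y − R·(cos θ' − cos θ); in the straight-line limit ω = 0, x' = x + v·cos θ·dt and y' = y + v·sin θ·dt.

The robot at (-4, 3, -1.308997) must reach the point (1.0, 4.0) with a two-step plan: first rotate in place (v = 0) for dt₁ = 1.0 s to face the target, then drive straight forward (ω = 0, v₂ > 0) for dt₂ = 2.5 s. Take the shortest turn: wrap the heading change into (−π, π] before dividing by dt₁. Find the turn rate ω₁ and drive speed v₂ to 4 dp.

heading to target = atan2(4−3, 1−-4) = 0.1974
Δθ = wrap(0.1974 − -1.3090) = 1.5064; ω₁ = Δθ/dt₁ = 1.5064
distance = √((1−-4)² + (4−3)²) = 5.0990; v₂ = distance/dt₂ = 2.0396

ω₁ = 1.5064, v₂ = 2.0396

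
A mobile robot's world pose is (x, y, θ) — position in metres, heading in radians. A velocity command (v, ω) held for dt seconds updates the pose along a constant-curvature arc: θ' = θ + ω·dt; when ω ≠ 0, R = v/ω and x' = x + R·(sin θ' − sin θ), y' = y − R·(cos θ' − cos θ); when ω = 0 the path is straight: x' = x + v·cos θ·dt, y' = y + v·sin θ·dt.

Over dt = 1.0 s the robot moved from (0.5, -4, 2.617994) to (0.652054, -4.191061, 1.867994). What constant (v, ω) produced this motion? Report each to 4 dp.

Δθ = 1.867994 − 2.617994 = -0.750000
ω = Δθ/dt = -0.750000/1.0 = -0.7500
R = −Δy/(cos θ' − cos θ) = 0.3333
v = R·ω = 0.3333·-0.7500 = -0.2500

v = -0.2500, ω = -0.7500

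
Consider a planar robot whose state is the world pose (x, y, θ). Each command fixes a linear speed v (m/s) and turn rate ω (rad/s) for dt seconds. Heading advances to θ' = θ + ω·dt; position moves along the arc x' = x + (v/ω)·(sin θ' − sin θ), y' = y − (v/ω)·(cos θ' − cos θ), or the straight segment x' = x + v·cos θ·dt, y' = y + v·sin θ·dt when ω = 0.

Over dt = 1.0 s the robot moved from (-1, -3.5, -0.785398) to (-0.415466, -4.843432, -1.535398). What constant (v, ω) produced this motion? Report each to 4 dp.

Δθ = -1.535398 − -0.785398 = -0.750000
ω = Δθ/dt = -0.750000/1.0 = -0.7500
R = −Δy/(cos θ' − cos θ) = -2.0000
v = R·ω = -2.0000·-0.7500 = 1.5000

v = 1.5000, ω = -0.7500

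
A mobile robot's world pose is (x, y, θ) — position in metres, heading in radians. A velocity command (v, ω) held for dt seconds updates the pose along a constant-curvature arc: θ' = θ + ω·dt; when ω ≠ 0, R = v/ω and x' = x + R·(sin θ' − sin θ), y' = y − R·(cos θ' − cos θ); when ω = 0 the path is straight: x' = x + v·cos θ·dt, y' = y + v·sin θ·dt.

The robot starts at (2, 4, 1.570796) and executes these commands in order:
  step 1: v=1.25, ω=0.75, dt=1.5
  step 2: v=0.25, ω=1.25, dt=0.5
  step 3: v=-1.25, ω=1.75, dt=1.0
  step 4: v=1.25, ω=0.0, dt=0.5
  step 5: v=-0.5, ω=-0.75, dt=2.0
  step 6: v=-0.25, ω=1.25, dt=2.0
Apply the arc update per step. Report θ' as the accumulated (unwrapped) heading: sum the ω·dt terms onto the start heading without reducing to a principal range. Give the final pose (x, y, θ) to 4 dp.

(1.9967, 7.1057, 6.0708)

step 1: θ'=2.6958 (R=1.6667) → pose (1.0520, 5.5038, 2.6958)
step 2: θ'=3.3208 (R=0.2000) → pose (0.9301, 5.5201, 3.3208)
step 3: θ'=5.0708 (R=-0.7143) → pose (1.4717, 6.4735, 5.0708)
step 4: θ'=5.0708 (straight) → pose (1.6909, 5.8882, 5.0708)
step 5: θ'=3.5708 (R=0.6667) → pose (2.0378, 6.7283, 3.5708)
step 6: θ'=6.0708 (R=-0.2000) → pose (1.9967, 7.1057, 6.0708)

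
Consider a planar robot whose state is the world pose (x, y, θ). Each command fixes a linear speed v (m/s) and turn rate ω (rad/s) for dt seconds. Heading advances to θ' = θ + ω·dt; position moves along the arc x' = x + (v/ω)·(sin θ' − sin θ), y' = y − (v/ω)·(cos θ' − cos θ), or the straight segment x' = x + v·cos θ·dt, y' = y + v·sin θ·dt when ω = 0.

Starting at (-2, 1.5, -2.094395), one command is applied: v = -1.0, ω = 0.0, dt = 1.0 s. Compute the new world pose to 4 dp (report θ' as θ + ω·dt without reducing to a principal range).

(-1.5000, 2.3660, -2.0944)

θ' = -2.0944 + 0.0·1.0 = -2.0944
ω = 0 → straight: x' = -2 + -1.0·cos(-2.0944)·1.0 = -1.5000
y' = 1.5 + -1.0·sin(-2.0944)·1.0 = 2.3660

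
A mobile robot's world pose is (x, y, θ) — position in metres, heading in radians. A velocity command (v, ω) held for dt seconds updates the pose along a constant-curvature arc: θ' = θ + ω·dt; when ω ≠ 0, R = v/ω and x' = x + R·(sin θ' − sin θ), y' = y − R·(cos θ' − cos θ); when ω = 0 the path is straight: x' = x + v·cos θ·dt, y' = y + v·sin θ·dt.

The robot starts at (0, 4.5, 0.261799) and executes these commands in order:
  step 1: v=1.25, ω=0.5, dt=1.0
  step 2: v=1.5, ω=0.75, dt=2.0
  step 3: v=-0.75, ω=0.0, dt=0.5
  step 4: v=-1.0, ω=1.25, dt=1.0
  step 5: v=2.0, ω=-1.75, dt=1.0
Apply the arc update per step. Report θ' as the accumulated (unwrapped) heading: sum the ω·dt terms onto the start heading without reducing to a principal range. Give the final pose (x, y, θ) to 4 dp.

step 1: θ'=0.7618 (R=2.5000) → pose (1.0785, 5.1058, 0.7618)
step 2: θ'=2.2618 (R=2.0000) → pose (1.2393, 7.8276, 2.2618)
step 3: θ'=2.2618 (straight) → pose (1.4783, 7.5387, 2.2618)
step 4: θ'=3.5118 (R=-0.8000) → pose (2.3842, 7.3027, 3.5118)
step 5: θ'=1.7618 (R=-1.1429) → pose (0.8486, 8.1512, 1.7618)

(0.8486, 8.1512, 1.7618)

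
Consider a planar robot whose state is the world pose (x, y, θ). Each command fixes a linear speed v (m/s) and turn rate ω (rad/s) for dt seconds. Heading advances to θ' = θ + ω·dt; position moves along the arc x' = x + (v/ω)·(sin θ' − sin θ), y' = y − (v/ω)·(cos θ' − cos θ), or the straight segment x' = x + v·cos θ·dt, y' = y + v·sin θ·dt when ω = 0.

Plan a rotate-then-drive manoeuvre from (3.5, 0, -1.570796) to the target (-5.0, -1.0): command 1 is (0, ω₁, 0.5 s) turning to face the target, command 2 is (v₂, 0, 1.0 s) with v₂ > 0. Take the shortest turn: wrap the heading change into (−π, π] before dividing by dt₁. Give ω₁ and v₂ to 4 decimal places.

ω₁ = -2.9074, v₂ = 8.5586

heading to target = atan2(-1−0, -5−3.5) = -3.0245
Δθ = wrap(-3.0245 − -1.5708) = -1.4537; ω₁ = Δθ/dt₁ = -2.9074
distance = √((-5−3.5)² + (-1−0)²) = 8.5586; v₂ = distance/dt₂ = 8.5586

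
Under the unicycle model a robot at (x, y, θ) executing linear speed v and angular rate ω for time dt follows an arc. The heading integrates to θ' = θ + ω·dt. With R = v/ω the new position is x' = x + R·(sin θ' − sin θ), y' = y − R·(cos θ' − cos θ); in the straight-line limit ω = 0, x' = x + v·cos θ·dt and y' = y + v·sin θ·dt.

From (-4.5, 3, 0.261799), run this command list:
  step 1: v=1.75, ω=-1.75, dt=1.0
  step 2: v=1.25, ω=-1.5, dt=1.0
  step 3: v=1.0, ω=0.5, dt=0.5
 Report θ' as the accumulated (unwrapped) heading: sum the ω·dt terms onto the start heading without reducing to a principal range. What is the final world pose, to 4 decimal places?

step 1: θ'=-1.4882 (R=-1.0000) → pose (-3.2446, 2.1166, -1.4882)
step 2: θ'=-2.9882 (R=-0.8333) → pose (-3.9478, 1.2243, -2.9882)
step 3: θ'=-2.7382 (R=2.0000) → pose (-4.4273, 1.0872, -2.7382)

(-4.4273, 1.0872, -2.7382)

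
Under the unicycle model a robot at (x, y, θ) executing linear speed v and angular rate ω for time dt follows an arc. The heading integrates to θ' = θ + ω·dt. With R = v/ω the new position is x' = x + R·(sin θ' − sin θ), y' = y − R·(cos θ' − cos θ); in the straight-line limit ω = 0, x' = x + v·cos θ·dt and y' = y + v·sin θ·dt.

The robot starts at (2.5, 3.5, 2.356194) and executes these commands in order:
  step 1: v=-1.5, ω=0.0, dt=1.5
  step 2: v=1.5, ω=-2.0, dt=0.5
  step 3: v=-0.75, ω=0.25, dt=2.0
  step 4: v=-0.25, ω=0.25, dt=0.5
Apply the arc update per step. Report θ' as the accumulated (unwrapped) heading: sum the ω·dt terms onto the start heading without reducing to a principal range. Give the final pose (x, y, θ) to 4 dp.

step 1: θ'=2.3562 (straight) → pose (4.0910, 1.9090, 2.3562)
step 2: θ'=1.3562 (R=-0.7500) → pose (3.8885, 2.5991, 1.3562)
step 3: θ'=1.8562 (R=-3.0000) → pose (3.9411, 1.1156, 1.8562)
step 4: θ'=1.9812 (R=-1.0000) → pose (3.9836, 0.9981, 1.9812)

(3.9836, 0.9981, 1.9812)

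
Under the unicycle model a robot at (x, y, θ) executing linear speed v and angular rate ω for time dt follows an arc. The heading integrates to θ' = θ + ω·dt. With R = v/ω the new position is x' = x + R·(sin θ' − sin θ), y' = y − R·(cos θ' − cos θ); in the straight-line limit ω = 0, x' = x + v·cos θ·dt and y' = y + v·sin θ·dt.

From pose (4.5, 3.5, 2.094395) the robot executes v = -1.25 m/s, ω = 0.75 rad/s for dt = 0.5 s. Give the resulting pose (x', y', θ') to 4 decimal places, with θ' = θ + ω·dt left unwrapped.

(4.9055, 3.0292, 2.4694)

θ' = 2.0944 + 0.75·0.5 = 2.4694
R = v/ω = -1.25/0.75 = -1.6667
x' = 4.5 + -1.6667·(sin 2.4694 − sin 2.0944) = 4.9055
y' = 3.5 − -1.6667·(cos 2.4694 − cos 2.0944) = 3.0292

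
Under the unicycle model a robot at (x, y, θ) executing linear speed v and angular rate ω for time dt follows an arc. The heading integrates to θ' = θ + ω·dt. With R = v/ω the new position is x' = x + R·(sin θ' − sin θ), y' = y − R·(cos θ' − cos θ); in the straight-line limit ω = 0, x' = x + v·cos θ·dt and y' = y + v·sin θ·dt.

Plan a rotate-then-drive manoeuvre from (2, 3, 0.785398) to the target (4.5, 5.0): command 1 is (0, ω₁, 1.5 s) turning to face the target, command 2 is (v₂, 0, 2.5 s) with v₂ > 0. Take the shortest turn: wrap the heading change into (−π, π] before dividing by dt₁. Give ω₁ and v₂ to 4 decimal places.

heading to target = atan2(5−3, 4.5−2) = 0.6747
Δθ = wrap(0.6747 − 0.7854) = -0.1107; ω₁ = Δθ/dt₁ = -0.0738
distance = √((4.5−2)² + (5−3)²) = 3.2016; v₂ = distance/dt₂ = 1.2806

ω₁ = -0.0738, v₂ = 1.2806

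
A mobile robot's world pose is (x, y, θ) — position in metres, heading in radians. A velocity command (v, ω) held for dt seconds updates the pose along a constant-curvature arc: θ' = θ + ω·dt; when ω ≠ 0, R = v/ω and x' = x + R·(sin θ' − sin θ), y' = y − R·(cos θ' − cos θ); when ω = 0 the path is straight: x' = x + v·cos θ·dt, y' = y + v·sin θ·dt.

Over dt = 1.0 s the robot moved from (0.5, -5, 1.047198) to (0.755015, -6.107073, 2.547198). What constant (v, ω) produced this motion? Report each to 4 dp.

Δθ = 2.547198 − 1.047198 = 1.500000
ω = Δθ/dt = 1.500000/1.0 = 1.5000
R = −Δy/(cos θ' − cos θ) = -0.8333
v = R·ω = -0.8333·1.5000 = -1.2500

v = -1.2500, ω = 1.5000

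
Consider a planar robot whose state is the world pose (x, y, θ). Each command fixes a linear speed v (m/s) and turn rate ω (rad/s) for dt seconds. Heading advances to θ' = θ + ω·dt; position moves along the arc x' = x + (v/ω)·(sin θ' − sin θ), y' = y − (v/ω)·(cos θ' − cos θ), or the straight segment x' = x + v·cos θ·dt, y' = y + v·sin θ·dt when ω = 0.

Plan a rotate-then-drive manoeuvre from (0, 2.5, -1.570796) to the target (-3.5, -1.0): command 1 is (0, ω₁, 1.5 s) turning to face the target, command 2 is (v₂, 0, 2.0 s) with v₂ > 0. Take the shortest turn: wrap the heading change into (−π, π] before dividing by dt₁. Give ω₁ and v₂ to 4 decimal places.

heading to target = atan2(-1−2.5, -3.5−0) = -2.3562
Δθ = wrap(-2.3562 − -1.5708) = -0.7854; ω₁ = Δθ/dt₁ = -0.5236
distance = √((-3.5−0)² + (-1−2.5)²) = 4.9497; v₂ = distance/dt₂ = 2.4749

ω₁ = -0.5236, v₂ = 2.4749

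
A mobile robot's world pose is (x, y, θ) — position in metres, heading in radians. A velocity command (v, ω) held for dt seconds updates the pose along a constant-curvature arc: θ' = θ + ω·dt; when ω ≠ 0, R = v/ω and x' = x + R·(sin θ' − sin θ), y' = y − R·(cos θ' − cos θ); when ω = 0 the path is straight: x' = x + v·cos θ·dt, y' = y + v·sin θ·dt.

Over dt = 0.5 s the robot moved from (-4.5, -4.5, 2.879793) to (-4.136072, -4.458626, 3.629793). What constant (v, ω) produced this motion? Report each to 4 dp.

v = -0.7500, ω = 1.5000

Δθ = 3.629793 − 2.879793 = 0.750000
ω = Δθ/dt = 0.750000/0.5 = 1.5000
R = Δx/(sin θ' − sin θ) = -0.5000
v = R·ω = -0.5000·1.5000 = -0.7500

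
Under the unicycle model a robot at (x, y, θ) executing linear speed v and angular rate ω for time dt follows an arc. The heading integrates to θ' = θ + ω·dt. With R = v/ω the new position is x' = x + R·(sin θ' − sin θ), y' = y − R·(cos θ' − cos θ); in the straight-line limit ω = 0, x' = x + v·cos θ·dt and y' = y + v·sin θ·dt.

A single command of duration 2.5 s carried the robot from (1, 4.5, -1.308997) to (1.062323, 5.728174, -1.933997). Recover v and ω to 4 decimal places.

Δθ = -1.933997 − -1.308997 = -0.625000
ω = Δθ/dt = -0.625000/2.5 = -0.2500
R = −Δy/(cos θ' − cos θ) = 2.0000
v = R·ω = 2.0000·-0.2500 = -0.5000

v = -0.5000, ω = -0.2500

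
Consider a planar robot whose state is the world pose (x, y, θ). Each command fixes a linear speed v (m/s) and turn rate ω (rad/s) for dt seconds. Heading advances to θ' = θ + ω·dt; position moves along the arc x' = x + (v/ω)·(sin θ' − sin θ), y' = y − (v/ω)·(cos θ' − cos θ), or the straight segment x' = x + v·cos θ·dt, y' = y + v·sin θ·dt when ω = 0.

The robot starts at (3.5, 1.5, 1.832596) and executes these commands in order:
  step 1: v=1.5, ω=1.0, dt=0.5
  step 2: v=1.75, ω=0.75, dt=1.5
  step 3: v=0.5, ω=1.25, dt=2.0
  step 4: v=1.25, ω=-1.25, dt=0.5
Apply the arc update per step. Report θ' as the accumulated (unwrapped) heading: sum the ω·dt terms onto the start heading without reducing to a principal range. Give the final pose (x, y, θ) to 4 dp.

(1.2132, 1.6289, 5.3326)

step 1: θ'=2.3326 (R=1.5000) → pose (3.1365, 2.1471, 2.3326)
step 2: θ'=3.4576 (R=2.3333) → pose (0.7230, 2.7544, 3.4576)
step 3: θ'=5.9576 (R=0.4000) → pose (0.7193, 1.9952, 5.9576)
step 4: θ'=5.3326 (R=-1.0000) → pose (1.2132, 1.6289, 5.3326)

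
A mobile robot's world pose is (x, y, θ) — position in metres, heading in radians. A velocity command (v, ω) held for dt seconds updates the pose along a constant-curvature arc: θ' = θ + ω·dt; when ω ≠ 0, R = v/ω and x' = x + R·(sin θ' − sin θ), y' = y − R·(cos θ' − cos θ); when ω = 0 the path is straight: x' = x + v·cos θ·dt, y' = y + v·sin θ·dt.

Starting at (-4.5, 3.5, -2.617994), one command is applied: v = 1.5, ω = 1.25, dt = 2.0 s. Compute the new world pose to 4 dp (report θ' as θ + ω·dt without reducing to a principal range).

θ' = -2.6180 + 1.25·2.0 = -0.1180
R = v/ω = 1.5/1.25 = 1.2000
x' = -4.5 + 1.2000·(sin -0.1180 − sin -2.6180) = -4.0413
y' = 3.5 − 1.2000·(cos -0.1180 − cos -2.6180) = 1.2691

(-4.0413, 1.2691, -0.1180)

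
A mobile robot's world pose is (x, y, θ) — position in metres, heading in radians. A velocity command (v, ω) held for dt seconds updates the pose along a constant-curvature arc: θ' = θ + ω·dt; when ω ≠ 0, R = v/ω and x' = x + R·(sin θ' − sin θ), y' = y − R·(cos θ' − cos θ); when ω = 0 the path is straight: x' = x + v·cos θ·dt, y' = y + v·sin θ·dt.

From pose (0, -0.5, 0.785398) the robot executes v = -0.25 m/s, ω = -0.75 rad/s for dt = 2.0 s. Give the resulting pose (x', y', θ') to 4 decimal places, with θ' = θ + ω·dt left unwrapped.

θ' = 0.7854 + -0.75·2.0 = -0.7146
R = v/ω = -0.25/-0.75 = 0.3333
x' = 0 + 0.3333·(sin -0.7146 − sin 0.7854) = -0.4541
y' = -0.5 − 0.3333·(cos -0.7146 − cos 0.7854) = -0.5161

(-0.4541, -0.5161, -0.7146)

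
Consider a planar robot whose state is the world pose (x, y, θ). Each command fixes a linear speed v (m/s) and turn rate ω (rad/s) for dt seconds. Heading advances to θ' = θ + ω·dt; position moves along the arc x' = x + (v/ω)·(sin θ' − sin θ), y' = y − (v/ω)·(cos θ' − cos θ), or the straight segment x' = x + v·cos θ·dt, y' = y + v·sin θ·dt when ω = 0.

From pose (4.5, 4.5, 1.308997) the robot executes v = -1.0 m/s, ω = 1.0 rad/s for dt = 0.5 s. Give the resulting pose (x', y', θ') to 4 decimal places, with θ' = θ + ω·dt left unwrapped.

θ' = 1.3090 + 1.0·0.5 = 1.8090
R = v/ω = -1.0/1.0 = -1.0000
x' = 4.5 + -1.0000·(sin 1.8090 − sin 1.3090) = 4.4942
y' = 4.5 − -1.0000·(cos 1.8090 − cos 1.3090) = 4.0052

(4.4942, 4.0052, 1.8090)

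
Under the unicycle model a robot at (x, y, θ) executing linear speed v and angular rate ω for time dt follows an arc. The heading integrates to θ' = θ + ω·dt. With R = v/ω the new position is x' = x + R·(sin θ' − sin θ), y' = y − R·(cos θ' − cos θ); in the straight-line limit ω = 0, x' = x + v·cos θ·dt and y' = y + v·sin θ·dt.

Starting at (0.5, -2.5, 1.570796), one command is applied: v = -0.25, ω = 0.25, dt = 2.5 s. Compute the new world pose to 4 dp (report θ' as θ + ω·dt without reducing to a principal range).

(0.6890, -3.0851, 2.1958)

θ' = 1.5708 + 0.25·2.5 = 2.1958
R = v/ω = -0.25/0.25 = -1.0000
x' = 0.5 + -1.0000·(sin 2.1958 − sin 1.5708) = 0.6890
y' = -2.5 − -1.0000·(cos 2.1958 − cos 1.5708) = -3.0851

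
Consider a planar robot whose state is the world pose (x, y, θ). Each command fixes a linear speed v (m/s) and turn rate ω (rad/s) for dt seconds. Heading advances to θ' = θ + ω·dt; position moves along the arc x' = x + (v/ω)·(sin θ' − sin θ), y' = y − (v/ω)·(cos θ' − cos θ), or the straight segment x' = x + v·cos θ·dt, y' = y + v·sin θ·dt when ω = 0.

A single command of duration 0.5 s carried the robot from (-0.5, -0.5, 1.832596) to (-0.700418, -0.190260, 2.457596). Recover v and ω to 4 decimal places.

v = 0.7500, ω = 1.2500

Δθ = 2.457596 − 1.832596 = 0.625000
ω = Δθ/dt = 0.625000/0.5 = 1.2500
R = −Δy/(cos θ' − cos θ) = 0.6000
v = R·ω = 0.6000·1.2500 = 0.7500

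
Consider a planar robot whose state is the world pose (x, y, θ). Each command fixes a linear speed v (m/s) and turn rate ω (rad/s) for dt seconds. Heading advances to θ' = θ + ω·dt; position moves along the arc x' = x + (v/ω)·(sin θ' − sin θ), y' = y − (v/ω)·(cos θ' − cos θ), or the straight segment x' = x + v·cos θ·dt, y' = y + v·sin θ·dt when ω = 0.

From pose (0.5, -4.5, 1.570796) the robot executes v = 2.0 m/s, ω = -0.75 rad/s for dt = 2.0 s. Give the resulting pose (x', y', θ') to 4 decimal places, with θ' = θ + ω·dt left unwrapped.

θ' = 1.5708 + -0.75·2.0 = 0.0708
R = v/ω = 2.0/-0.75 = -2.6667
x' = 0.5 + -2.6667·(sin 0.0708 − sin 1.5708) = 2.9780
y' = -4.5 − -2.6667·(cos 0.0708 − cos 1.5708) = -1.8400

(2.9780, -1.8400, 0.0708)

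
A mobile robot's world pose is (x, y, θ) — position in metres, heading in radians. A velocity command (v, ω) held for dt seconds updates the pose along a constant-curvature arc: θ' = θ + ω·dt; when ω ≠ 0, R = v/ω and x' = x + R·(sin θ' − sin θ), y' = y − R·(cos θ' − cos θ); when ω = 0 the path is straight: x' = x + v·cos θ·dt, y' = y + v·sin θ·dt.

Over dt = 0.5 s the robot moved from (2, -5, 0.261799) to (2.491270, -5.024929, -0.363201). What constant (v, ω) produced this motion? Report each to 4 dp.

v = 1.0000, ω = -1.2500

Δθ = -0.363201 − 0.261799 = -0.625000
ω = Δθ/dt = -0.625000/0.5 = -1.2500
R = Δx/(sin θ' − sin θ) = -0.8000
v = R·ω = -0.8000·-1.2500 = 1.0000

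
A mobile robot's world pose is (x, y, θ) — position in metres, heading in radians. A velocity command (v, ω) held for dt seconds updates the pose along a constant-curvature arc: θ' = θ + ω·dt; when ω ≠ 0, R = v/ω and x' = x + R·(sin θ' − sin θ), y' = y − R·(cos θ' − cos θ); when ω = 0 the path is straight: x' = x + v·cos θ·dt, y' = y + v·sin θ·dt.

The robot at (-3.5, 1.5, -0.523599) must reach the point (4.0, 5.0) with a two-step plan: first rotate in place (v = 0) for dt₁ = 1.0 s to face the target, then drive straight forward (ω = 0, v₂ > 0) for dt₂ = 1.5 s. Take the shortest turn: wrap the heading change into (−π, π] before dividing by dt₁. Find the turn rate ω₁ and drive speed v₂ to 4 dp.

heading to target = atan2(5−1.5, 4−-3.5) = 0.4366
Δθ = wrap(0.4366 − -0.5236) = 0.9602; ω₁ = Δθ/dt₁ = 0.9602
distance = √((4−-3.5)² + (5−1.5)²) = 8.2765; v₂ = distance/dt₂ = 5.5176

ω₁ = 0.9602, v₂ = 5.5176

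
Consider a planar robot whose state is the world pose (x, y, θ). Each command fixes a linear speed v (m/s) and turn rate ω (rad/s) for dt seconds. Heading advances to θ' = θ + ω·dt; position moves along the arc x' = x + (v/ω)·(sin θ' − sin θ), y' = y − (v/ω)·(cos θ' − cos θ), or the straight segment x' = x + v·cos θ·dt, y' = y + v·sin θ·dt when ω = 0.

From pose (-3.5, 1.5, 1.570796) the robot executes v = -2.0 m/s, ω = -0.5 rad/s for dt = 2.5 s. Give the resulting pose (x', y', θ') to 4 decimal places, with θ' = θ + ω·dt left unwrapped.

(-6.2387, -2.2959, 0.3208)

θ' = 1.5708 + -0.5·2.5 = 0.3208
R = v/ω = -2.0/-0.5 = 4.0000
x' = -3.5 + 4.0000·(sin 0.3208 − sin 1.5708) = -6.2387
y' = 1.5 − 4.0000·(cos 0.3208 − cos 1.5708) = -2.2959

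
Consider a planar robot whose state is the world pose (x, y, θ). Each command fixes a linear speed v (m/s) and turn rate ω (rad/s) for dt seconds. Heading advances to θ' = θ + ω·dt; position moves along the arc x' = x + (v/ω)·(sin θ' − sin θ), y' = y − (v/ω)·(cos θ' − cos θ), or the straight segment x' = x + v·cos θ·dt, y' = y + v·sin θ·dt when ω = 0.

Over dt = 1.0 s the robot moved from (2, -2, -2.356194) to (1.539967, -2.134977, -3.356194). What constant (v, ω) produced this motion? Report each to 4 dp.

Δθ = -3.356194 − -2.356194 = -1.000000
ω = Δθ/dt = -1.000000/1.0 = -1.0000
R = Δx/(sin θ' − sin θ) = -0.5000
v = R·ω = -0.5000·-1.0000 = 0.5000

v = 0.5000, ω = -1.0000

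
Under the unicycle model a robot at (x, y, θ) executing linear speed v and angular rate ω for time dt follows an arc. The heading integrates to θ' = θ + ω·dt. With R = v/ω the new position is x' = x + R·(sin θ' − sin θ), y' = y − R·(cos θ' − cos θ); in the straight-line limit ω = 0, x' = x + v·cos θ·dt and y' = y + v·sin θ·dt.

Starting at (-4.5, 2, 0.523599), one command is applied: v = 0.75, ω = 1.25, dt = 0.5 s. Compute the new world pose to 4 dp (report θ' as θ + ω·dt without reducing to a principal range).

θ' = 0.5236 + 1.25·0.5 = 1.1486
R = v/ω = 0.75/1.25 = 0.6000
x' = -4.5 + 0.6000·(sin 1.1486 − sin 0.5236) = -4.2527
y' = 2 − 0.6000·(cos 1.1486 − cos 0.5236) = 2.2738

(-4.2527, 2.2738, 1.1486)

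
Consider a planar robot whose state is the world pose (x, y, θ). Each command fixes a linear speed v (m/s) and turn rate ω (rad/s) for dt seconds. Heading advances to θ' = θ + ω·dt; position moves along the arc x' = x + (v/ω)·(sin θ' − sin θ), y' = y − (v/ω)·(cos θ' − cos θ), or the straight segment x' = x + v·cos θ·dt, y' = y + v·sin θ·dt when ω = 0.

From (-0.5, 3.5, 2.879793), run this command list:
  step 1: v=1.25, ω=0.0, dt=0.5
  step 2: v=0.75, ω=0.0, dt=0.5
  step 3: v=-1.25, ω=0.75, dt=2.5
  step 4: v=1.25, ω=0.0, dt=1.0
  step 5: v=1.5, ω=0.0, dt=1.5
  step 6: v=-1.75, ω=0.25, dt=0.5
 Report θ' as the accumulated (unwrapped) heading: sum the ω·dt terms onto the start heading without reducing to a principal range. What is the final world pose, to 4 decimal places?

(0.6874, 2.8121, 4.8798)

step 1: θ'=2.8798 (straight) → pose (-1.1037, 3.6618, 2.8798)
step 2: θ'=2.8798 (straight) → pose (-1.4659, 3.7588, 2.8798)
step 3: θ'=4.7548 (R=-1.6667) → pose (0.6306, 5.4393, 4.7548)
step 4: θ'=4.7548 (straight) → pose (0.6836, 4.1905, 4.7548)
step 5: θ'=4.7548 (straight) → pose (0.7790, 1.9425, 4.7548)
step 6: θ'=4.8798 (R=-7.0000) → pose (0.6874, 2.8121, 4.8798)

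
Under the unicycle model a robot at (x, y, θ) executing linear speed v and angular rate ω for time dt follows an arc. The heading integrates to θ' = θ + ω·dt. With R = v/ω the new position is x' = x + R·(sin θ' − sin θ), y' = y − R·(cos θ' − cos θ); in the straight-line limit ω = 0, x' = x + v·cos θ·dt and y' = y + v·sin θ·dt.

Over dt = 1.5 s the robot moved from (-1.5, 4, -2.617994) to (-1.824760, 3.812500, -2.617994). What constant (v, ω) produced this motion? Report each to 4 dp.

Δθ = -2.617994 − -2.617994 = 0.000000
ω = Δθ/dt = 0.000000/1.5 = 0.0000
ω = 0 → v = (Δx·cos θ + Δy·sin θ)/dt = 0.2500

v = 0.2500, ω = 0.0000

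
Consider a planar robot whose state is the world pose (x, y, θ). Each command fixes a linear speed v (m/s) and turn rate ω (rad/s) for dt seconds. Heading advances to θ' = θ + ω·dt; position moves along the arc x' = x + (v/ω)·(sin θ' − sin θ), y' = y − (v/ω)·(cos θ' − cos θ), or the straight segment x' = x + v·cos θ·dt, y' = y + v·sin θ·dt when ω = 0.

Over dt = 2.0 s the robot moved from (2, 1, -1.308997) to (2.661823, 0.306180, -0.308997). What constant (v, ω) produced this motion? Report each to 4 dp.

Δθ = -0.308997 − -1.308997 = 1.000000
ω = Δθ/dt = 1.000000/2.0 = 0.5000
R = −Δy/(cos θ' − cos θ) = 1.0000
v = R·ω = 1.0000·0.5000 = 0.5000

v = 0.5000, ω = 0.5000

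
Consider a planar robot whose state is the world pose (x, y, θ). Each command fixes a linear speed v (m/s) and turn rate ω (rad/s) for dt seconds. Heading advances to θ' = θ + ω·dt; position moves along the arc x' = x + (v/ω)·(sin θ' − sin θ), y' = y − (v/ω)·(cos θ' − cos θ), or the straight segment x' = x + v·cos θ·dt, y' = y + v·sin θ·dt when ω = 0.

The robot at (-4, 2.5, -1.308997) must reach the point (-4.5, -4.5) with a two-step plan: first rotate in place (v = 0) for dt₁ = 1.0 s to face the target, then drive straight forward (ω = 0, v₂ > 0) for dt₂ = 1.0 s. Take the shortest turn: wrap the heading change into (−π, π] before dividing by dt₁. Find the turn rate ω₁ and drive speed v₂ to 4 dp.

heading to target = atan2(-4.5−2.5, -4.5−-4) = -1.6421
Δθ = wrap(-1.6421 − -1.3090) = -0.3331; ω₁ = Δθ/dt₁ = -0.3331
distance = √((-4.5−-4)² + (-4.5−2.5)²) = 7.0178; v₂ = distance/dt₂ = 7.0178

ω₁ = -0.3331, v₂ = 7.0178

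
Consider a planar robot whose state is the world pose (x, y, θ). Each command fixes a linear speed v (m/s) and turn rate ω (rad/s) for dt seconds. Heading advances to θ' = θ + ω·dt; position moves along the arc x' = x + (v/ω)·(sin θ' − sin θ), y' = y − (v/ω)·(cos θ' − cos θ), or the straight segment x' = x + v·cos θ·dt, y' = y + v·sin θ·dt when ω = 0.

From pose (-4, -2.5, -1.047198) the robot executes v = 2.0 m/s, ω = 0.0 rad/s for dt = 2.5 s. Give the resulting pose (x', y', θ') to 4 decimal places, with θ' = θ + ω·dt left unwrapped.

(-1.5000, -6.8301, -1.0472)

θ' = -1.0472 + 0.0·2.5 = -1.0472
ω = 0 → straight: x' = -4 + 2.0·cos(-1.0472)·2.5 = -1.5000
y' = -2.5 + 2.0·sin(-1.0472)·2.5 = -6.8301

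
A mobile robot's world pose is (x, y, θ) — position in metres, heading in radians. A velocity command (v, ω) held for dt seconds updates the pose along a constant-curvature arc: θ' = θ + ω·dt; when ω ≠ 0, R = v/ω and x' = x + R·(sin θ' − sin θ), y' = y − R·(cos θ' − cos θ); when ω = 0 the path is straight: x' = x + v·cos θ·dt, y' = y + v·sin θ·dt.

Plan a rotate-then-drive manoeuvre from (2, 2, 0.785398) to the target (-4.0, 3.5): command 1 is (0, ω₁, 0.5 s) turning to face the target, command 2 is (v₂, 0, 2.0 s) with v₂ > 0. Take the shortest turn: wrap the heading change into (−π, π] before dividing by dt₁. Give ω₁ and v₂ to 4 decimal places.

heading to target = atan2(3.5−2, -4−2) = 2.8966
Δθ = wrap(2.8966 − 0.7854) = 2.1112; ω₁ = Δθ/dt₁ = 4.2224
distance = √((-4−2)² + (3.5−2)²) = 6.1847; v₂ = distance/dt₂ = 3.0923

ω₁ = 4.2224, v₂ = 3.0923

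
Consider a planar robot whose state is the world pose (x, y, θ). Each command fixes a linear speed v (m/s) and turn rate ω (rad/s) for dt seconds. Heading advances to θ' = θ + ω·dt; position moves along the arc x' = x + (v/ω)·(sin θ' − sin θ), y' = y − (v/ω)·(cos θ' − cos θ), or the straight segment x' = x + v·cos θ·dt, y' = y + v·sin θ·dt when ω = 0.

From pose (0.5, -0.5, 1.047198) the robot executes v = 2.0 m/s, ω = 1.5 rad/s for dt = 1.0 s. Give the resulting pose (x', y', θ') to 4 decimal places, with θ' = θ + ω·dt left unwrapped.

θ' = 1.0472 + 1.5·1.0 = 2.5472
R = v/ω = 2.0/1.5 = 1.3333
x' = 0.5 + 1.3333·(sin 2.5472 − sin 1.0472) = 0.0920
y' = -0.5 − 1.3333·(cos 2.5472 − cos 1.0472) = 1.2713

(0.0920, 1.2713, 2.5472)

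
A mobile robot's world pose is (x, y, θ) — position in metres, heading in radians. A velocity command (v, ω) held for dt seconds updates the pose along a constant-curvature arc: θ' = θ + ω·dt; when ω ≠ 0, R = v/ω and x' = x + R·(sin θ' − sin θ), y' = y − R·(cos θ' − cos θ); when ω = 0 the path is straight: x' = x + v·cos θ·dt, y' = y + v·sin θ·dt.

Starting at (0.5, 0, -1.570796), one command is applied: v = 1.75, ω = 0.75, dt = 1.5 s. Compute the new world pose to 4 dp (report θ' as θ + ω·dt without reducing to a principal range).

(1.8273, -2.1053, -0.4458)

θ' = -1.5708 + 0.75·1.5 = -0.4458
R = v/ω = 1.75/0.75 = 2.3333
x' = 0.5 + 2.3333·(sin -0.4458 − sin -1.5708) = 1.8273
y' = 0 − 2.3333·(cos -0.4458 − cos -1.5708) = -2.1053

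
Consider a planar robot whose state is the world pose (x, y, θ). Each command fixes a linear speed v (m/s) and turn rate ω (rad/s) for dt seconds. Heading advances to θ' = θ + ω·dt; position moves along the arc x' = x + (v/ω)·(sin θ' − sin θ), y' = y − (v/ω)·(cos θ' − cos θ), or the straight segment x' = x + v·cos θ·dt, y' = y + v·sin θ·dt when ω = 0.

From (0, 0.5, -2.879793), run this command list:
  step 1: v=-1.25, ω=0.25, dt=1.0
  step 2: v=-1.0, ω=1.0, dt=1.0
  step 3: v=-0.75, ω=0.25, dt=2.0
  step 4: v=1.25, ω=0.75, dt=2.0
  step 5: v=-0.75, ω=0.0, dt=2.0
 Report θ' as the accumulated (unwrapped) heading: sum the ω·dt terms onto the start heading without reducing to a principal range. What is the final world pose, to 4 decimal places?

step 1: θ'=-2.6298 (R=-5.0000) → pose (1.1546, 0.9703, -2.6298)
step 2: θ'=-1.6298 (R=-1.0000) → pose (1.6632, 1.7832, -1.6298)
step 3: θ'=-1.1298 (R=-3.0000) → pose (1.3813, 3.2406, -1.1298)
step 4: θ'=0.3702 (R=1.6667) → pose (3.4916, 2.3983, 0.3702)
step 5: θ'=0.3702 (straight) → pose (2.0932, 1.8556, 0.3702)

(2.0932, 1.8556, 0.3702)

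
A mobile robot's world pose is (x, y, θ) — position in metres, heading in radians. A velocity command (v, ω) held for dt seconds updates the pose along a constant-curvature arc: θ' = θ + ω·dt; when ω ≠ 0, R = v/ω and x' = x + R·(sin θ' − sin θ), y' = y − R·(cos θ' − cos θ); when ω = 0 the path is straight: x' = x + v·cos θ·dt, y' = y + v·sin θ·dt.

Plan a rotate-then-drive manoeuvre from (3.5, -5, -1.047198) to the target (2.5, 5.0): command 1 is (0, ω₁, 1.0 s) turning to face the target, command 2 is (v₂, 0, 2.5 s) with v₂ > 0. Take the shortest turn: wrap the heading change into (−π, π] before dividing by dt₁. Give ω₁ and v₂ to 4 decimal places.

heading to target = atan2(5−-5, 2.5−3.5) = 1.6705
Δθ = wrap(1.6705 − -1.0472) = 2.7177; ω₁ = Δθ/dt₁ = 2.7177
distance = √((2.5−3.5)² + (5−-5)²) = 10.0499; v₂ = distance/dt₂ = 4.0200

ω₁ = 2.7177, v₂ = 4.0200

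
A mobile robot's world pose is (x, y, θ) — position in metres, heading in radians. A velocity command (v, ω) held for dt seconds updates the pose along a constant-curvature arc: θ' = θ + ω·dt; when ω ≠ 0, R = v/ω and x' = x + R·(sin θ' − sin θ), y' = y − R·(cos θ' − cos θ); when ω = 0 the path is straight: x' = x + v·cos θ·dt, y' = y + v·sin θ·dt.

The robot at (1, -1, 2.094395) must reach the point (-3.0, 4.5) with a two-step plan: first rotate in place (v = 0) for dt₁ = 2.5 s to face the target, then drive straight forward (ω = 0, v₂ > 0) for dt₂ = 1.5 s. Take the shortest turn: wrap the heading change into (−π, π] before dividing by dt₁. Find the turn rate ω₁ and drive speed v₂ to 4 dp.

ω₁ = 0.0421, v₂ = 4.5338

heading to target = atan2(4.5−-1, -3−1) = 2.1996
Δθ = wrap(2.1996 − 2.0944) = 0.1052; ω₁ = Δθ/dt₁ = 0.0421
distance = √((-3−1)² + (4.5−-1)²) = 6.8007; v₂ = distance/dt₂ = 4.5338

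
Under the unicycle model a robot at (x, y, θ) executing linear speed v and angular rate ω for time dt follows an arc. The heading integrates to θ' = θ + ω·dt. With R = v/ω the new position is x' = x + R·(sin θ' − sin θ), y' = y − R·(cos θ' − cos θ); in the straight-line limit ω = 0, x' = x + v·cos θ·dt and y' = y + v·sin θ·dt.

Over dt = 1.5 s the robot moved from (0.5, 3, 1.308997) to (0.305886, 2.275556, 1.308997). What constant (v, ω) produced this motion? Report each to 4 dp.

Δθ = 1.308997 − 1.308997 = 0.000000
ω = Δθ/dt = 0.000000/1.5 = 0.0000
ω = 0 → v = (Δx·cos θ + Δy·sin θ)/dt = -0.5000

v = -0.5000, ω = 0.0000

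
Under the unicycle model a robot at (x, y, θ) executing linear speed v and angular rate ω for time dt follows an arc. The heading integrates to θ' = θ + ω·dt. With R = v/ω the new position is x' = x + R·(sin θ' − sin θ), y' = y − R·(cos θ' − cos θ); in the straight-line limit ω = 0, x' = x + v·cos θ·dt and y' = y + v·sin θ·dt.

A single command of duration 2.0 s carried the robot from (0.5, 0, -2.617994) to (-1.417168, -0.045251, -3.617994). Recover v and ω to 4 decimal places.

Δθ = -3.617994 − -2.617994 = -1.000000
ω = Δθ/dt = -1.000000/2.0 = -0.5000
R = Δx/(sin θ' − sin θ) = -2.0000
v = R·ω = -2.0000·-0.5000 = 1.0000

v = 1.0000, ω = -0.5000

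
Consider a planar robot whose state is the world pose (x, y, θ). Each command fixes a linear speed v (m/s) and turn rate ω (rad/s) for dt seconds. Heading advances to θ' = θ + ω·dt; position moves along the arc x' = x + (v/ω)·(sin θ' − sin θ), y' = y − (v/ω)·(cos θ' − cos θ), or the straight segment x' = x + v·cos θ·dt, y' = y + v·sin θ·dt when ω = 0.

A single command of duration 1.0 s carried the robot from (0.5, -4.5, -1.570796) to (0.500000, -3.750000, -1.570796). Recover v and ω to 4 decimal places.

Δθ = -1.570796 − -1.570796 = 0.000000
ω = Δθ/dt = 0.000000/1.0 = 0.0000
ω = 0 → v = (Δx·cos θ + Δy·sin θ)/dt = -0.7500

v = -0.7500, ω = 0.0000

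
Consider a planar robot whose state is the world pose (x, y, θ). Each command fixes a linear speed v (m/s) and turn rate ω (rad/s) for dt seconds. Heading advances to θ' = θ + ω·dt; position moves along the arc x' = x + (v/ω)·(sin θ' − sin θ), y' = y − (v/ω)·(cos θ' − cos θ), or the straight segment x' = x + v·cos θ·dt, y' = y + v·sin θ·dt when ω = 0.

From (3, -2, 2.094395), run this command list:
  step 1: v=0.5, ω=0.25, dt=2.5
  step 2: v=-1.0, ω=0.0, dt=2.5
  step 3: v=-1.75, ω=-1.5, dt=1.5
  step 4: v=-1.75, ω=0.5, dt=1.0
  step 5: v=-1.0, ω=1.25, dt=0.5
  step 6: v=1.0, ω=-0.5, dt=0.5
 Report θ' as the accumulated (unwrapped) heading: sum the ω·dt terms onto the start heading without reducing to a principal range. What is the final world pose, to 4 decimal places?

step 1: θ'=2.7194 (R=2.0000) → pose (2.0875, -1.1756, 2.7194)
step 2: θ'=2.7194 (straight) → pose (4.3680, -2.2000, 2.7194)
step 3: θ'=0.4694 (R=1.1667) → pose (4.4176, -4.3047, 0.4694)
step 4: θ'=0.9694 (R=-3.5000) → pose (3.1149, -5.4459, 0.9694)
step 5: θ'=1.5944 (R=-0.8000) → pose (2.9748, -5.9174, 1.5944)
step 6: θ'=1.3444 (R=-2.0000) → pose (3.0253, -5.4213, 1.3444)

(3.0253, -5.4213, 1.3444)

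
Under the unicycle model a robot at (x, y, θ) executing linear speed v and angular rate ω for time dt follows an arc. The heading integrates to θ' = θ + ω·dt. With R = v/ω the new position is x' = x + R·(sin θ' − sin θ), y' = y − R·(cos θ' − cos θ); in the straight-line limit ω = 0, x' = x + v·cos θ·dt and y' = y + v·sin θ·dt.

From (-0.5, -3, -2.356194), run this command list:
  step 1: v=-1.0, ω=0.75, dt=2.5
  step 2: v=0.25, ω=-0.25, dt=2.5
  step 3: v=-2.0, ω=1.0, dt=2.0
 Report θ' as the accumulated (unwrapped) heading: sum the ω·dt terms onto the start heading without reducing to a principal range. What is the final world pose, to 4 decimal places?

(-3.7415, -0.9569, 0.8938)

step 1: θ'=-0.4812 (R=-1.3333) → pose (-0.8257, -0.8753, -0.4812)
step 2: θ'=-1.1062 (R=-1.0000) → pose (-0.3945, -1.3136, -1.1062)
step 3: θ'=0.8938 (R=-2.0000) → pose (-3.7415, -0.9569, 0.8938)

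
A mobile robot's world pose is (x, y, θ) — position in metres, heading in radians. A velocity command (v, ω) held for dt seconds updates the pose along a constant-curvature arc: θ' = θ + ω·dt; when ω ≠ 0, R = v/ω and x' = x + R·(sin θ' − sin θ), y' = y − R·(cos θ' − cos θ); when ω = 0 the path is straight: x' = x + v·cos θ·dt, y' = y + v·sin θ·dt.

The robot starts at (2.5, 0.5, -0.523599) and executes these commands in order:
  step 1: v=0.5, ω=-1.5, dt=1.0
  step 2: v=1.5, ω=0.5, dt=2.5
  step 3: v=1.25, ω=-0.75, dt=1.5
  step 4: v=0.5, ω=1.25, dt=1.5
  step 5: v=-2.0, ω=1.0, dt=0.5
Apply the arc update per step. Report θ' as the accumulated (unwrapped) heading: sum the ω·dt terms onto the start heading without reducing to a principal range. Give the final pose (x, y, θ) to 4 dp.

step 1: θ'=-2.0236 (R=-0.3333) → pose (2.6331, 0.0655, -2.0236)
step 2: θ'=-0.7736 (R=3.0000) → pose (3.2346, -3.3932, -0.7736)
step 3: θ'=-1.8986 (R=-1.6667) → pose (3.6480, -5.1221, -1.8986)
step 4: θ'=-0.0236 (R=0.4000) → pose (4.0173, -5.6508, -0.0236)
step 5: θ'=0.4764 (R=-2.0000) → pose (3.0529, -5.8729, 0.4764)

(3.0529, -5.8729, 0.4764)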